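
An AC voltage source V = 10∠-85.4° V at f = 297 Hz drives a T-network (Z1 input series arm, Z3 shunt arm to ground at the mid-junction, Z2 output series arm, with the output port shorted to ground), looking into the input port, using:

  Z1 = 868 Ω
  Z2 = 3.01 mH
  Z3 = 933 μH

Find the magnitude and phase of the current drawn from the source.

Step 1 — Angular frequency: ω = 2π·f = 2π·297 = 1866 rad/s.
Step 2 — Component impedances:
  Z1: Z = R = 868 Ω
  Z2: Z = jωL = j·1866·0.00301 = 0 + j5.617 Ω
  Z3: Z = jωL = j·1866·0.000933 = 0 + j1.741 Ω
Step 3 — With the output port shorted to ground, the output series arm Z2 runs from the junction to ground; the shunt arm Z3 also runs from the junction to ground. They appear in parallel: Z3 || Z2 = 0 + j1.329 Ω.
Step 4 — Series with input arm Z1: Z_in = Z1 + (Z3 || Z2) = 868 + j1.329 Ω = 868∠0.1° Ω.
Step 5 — Source phasor: V = 10∠-85.4° V = 0.802 - j9.968 V.
Step 6 — Ohm's law: I = V / Z_total = (0.802 - j9.968) / (868 + j1.329) = 0.0009064 - j0.01149 A.
Step 7 — Convert to polar: |I| = 0.01152 A, ∠I = -85.5°.

I = 0.01152∠-85.5° A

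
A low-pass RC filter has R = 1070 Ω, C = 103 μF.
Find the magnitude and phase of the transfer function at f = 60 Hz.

Step 1 — Angular frequency: ω = 2π·60 = 377 rad/s.
Step 2 — Transfer function: H(jω) = 1/(1 + jωRC).
Step 3 — Denominator: 1 + jωRC = 1 + j·377·1070·0.000103 = 1 + j41.55.
Step 4 — H = 0.000579 - j0.02405.
Step 5 — Magnitude: |H| = 0.02406 (-32.4 dB); phase: φ = -88.6°.

|H| = 0.02406 (-32.4 dB), φ = -88.6°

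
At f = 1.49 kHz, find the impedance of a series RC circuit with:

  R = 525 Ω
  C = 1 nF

Step 1 — Angular frequency: ω = 2π·f = 2π·1490 = 9362 rad/s.
Step 2 — Component impedances:
  R: Z = R = 525 Ω
  C: Z = 1/(jωC) = -j/(ω·C) = 0 - j1.068e+05 Ω
Step 3 — Series combination: Z_total = R + C = 525 - j1.068e+05 Ω = 1.068e+05∠-89.7° Ω.

Z = 525 - j1.068e+05 Ω = 1.068e+05∠-89.7° Ω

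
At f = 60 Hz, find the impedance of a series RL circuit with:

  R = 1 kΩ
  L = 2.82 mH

Step 1 — Angular frequency: ω = 2π·f = 2π·60 = 377 rad/s.
Step 2 — Component impedances:
  R: Z = R = 1000 Ω
  L: Z = jωL = j·377·0.00282 = 0 + j1.063 Ω
Step 3 — Series combination: Z_total = R + L = 1000 + j1.063 Ω = 1000∠0.1° Ω.

Z = 1000 + j1.063 Ω = 1000∠0.1° Ω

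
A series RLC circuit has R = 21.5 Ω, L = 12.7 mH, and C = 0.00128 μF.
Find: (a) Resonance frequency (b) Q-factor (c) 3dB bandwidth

Step 1 — Resonance: ω₀ = 1/√(LC) = 1/√(0.0127·1.28e-09) = 2.48e+05 rad/s.
Step 2 — f₀ = ω₀/(2π) = 3.947e+04 Hz.
Step 3 — Series Q: Q = ω₀L/R = 2.48e+05·0.0127/21.5 = 146.5.
Step 4 — Bandwidth: Δω = ω₀/Q = 1693 rad/s; BW = Δω/(2π) = 269.4 Hz.

(a) f₀ = 3.947e+04 Hz  (b) Q = 146.5  (c) BW = 269.4 Hz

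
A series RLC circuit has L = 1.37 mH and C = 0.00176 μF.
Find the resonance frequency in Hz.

Step 1 — Resonance condition Im(Z)=0 gives ω₀ = 1/√(LC).
Step 2 — ω₀ = 1/√(0.00137·1.76e-09) = 6.44e+05 rad/s.
Step 3 — f₀ = ω₀/(2π) = 1.025e+05 Hz.

f₀ = 1.025e+05 Hz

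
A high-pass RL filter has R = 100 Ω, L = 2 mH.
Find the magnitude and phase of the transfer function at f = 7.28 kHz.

Step 1 — Angular frequency: ω = 2π·7280 = 4.574e+04 rad/s.
Step 2 — Transfer function: H(jω) = jωL/(R + jωL).
Step 3 — Numerator jωL = j·91.48; denominator R + jωL = 100 + j91.48.
Step 4 — H = 0.4556 + j0.498.
Step 5 — Magnitude: |H| = 0.675 (-3.4 dB); phase: φ = 47.5°.

|H| = 0.675 (-3.4 dB), φ = 47.5°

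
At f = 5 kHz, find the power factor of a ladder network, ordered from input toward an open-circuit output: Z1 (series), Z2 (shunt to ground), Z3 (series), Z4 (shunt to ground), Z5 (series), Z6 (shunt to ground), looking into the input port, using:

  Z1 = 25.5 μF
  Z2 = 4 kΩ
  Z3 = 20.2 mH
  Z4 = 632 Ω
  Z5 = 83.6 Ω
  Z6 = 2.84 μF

Step 1 — Angular frequency: ω = 2π·f = 2π·5000 = 3.142e+04 rad/s.
Step 2 — Component impedances:
  Z1: Z = 1/(jωC) = -j/(ω·C) = 0 - j1.248 Ω
  Z2: Z = R = 4000 Ω
  Z3: Z = jωL = j·3.142e+04·0.0202 = 0 + j634.6 Ω
  Z4: Z = R = 632 Ω
  Z5: Z = R = 83.6 Ω
  Z6: Z = 1/(jωC) = -j/(ω·C) = 0 - j11.21 Ω
Step 3 — Ladder network (open output): work backward from the far end, alternating series and parallel combinations. Z_in = 163.2 + j588.2 Ω = 610.4∠74.5° Ω.
Step 4 — Power factor: PF = cos(φ) = Re(Z)/|Z| = 163.18/610.4 = 0.2673.
Step 5 — Type: Im(Z) = 588.2 ⇒ lagging (phase φ = 74.5°).

PF = 0.2673 (lagging, φ = 74.5°)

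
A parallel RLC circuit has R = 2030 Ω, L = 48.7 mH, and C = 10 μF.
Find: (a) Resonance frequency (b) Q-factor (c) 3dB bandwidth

Step 1 — Resonance: ω₀ = 1/√(LC) = 1/√(0.0487·1e-05) = 1433 rad/s.
Step 2 — f₀ = ω₀/(2π) = 228.1 Hz.
Step 3 — Parallel Q: Q = R/(ω₀L) = 2030/(1433·0.0487) = 29.09.
Step 4 — Bandwidth: Δω = ω₀/Q = 49.26 rad/s; BW = Δω/(2π) = 7.84 Hz.

(a) f₀ = 228.1 Hz  (b) Q = 29.09  (c) BW = 7.84 Hz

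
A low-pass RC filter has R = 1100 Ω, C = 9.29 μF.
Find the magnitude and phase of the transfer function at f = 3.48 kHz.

Step 1 — Angular frequency: ω = 2π·3480 = 2.187e+04 rad/s.
Step 2 — Transfer function: H(jω) = 1/(1 + jωRC).
Step 3 — Denominator: 1 + jωRC = 1 + j·2.187e+04·1100·9.29e-06 = 1 + j223.4.
Step 4 — H = 2.003e-05 - j0.004475.
Step 5 — Magnitude: |H| = 0.004475 (-47.0 dB); phase: φ = -89.7°.

|H| = 0.004475 (-47.0 dB), φ = -89.7°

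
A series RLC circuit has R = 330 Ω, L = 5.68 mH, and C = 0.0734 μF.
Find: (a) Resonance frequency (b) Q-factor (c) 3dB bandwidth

Step 1 — Resonance condition Im(Z)=0 gives ω₀ = 1/√(LC).
Step 2 — ω₀ = 1/√(0.00568·7.34e-08) = 4.898e+04 rad/s.
Step 3 — f₀ = ω₀/(2π) = 7795 Hz.
Step 4 — Series Q: Q = ω₀L/R = 4.898e+04·0.00568/330 = 0.843.
Step 5 — 3dB bandwidth: Δω = ω₀/Q = 5.81e+04 rad/s; BW = Δω/(2π) = 9247 Hz.

(a) f₀ = 7795 Hz  (b) Q = 0.843  (c) BW = 9247 Hz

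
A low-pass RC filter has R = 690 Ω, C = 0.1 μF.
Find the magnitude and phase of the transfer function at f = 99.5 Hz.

Step 1 — Angular frequency: ω = 2π·99.5 = 625.2 rad/s.
Step 2 — Transfer function: H(jω) = 1/(1 + jωRC).
Step 3 — Denominator: 1 + jωRC = 1 + j·625.2·690·1e-07 = 1 + j0.04314.
Step 4 — H = 0.9981 - j0.04306.
Step 5 — Magnitude: |H| = 0.9991 (-0.0 dB); phase: φ = -2.5°.

|H| = 0.9991 (-0.0 dB), φ = -2.5°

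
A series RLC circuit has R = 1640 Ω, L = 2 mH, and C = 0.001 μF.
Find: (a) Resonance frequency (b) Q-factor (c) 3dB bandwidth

Step 1 — Resonance: ω₀ = 1/√(LC) = 1/√(0.002·1e-09) = 7.071e+05 rad/s.
Step 2 — f₀ = ω₀/(2π) = 1.125e+05 Hz.
Step 3 — Series Q: Q = ω₀L/R = 7.071e+05·0.002/1640 = 0.8623.
Step 4 — Bandwidth: Δω = ω₀/Q = 8.2e+05 rad/s; BW = Δω/(2π) = 1.305e+05 Hz.

(a) f₀ = 1.125e+05 Hz  (b) Q = 0.8623  (c) BW = 1.305e+05 Hz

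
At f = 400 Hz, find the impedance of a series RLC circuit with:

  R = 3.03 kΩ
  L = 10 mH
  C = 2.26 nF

Step 1 — Angular frequency: ω = 2π·f = 2π·400 = 2513 rad/s.
Step 2 — Component impedances:
  R: Z = R = 3030 Ω
  L: Z = jωL = j·2513·0.01 = 0 + j25.13 Ω
  C: Z = 1/(jωC) = -j/(ω·C) = 0 - j1.761e+05 Ω
Step 3 — Series combination: Z_total = R + L + C = 3030 - j1.76e+05 Ω = 1.761e+05∠-89.0° Ω.

Z = 3030 - j1.76e+05 Ω = 1.761e+05∠-89.0° Ω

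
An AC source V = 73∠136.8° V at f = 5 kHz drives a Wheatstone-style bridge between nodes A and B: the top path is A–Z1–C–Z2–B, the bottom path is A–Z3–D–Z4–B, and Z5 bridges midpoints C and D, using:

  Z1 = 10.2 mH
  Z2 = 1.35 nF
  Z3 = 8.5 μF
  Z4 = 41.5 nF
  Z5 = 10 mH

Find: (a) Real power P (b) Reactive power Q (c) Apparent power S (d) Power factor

Step 1 — Angular frequency: ω = 2π·f = 2π·5000 = 3.142e+04 rad/s.
Step 2 — Component impedances:
  Z1: Z = jωL = j·3.142e+04·0.0102 = 0 + j320.4 Ω
  Z2: Z = 1/(jωC) = -j/(ω·C) = 0 - j2.358e+04 Ω
  Z3: Z = 1/(jωC) = -j/(ω·C) = 0 - j3.745 Ω
  Z4: Z = 1/(jωC) = -j/(ω·C) = 0 - j767 Ω
  Z5: Z = jωL = j·3.142e+04·0.01 = 0 + j314.2 Ω
Step 3 — Bridge requires nodal analysis (the Z5 bridge couples midpoints C and D, so the two paths cannot be reduced to a simple series/parallel combination). Setting node B to ground and injecting 1 A at node A, the 3-node admittance system at A, C, D solves to V_A = Z_AB = 0 - j746.3 Ω = 746.3∠-90.0° Ω.
Step 4 — Source phasor: V = 73∠136.8° V = -53.21 + j49.97 V.
Step 5 — Current: I = V / Z = -0.06696 - j0.0713 A = 0.09781∠-133.2° A.
Step 6 — Complex power: S = V·I* = 0 - j7.14 VA.
Step 7 — Real power: P = Re(S) = 0 W.
Step 8 — Reactive power: Q = Im(S) = -7.14 VAR.
Step 9 — Apparent power: |S| = 7.14 VA.
Step 10 — Power factor: PF = P/|S| = 0 (leading).

(a) P = 0 W  (b) Q = -7.14 VAR  (c) S = 7.14 VA  (d) PF = 0 (leading)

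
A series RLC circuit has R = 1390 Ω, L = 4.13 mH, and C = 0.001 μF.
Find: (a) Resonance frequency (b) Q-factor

Step 1 — Resonance condition Im(Z)=0 gives ω₀ = 1/√(LC).
Step 2 — ω₀ = 1/√(0.00413·1e-09) = 4.921e+05 rad/s.
Step 3 — f₀ = ω₀/(2π) = 7.832e+04 Hz.
Step 4 — Series Q: Q = ω₀L/R = 4.921e+05·0.00413/1390 = 1.462.

(a) f₀ = 7.832e+04 Hz  (b) Q = 1.462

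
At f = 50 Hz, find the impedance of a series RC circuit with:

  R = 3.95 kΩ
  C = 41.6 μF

Step 1 — Angular frequency: ω = 2π·f = 2π·50 = 314.2 rad/s.
Step 2 — Component impedances:
  R: Z = R = 3950 Ω
  C: Z = 1/(jωC) = -j/(ω·C) = 0 - j76.52 Ω
Step 3 — Series combination: Z_total = R + C = 3950 - j76.52 Ω = 3951∠-1.1° Ω.

Z = 3950 - j76.52 Ω = 3951∠-1.1° Ω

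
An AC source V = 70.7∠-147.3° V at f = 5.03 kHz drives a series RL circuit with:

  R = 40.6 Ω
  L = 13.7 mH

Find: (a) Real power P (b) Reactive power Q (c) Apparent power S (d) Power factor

Step 1 — Angular frequency: ω = 2π·f = 2π·5030 = 3.16e+04 rad/s.
Step 2 — Component impedances:
  R: Z = R = 40.6 Ω
  L: Z = jωL = j·3.16e+04·0.0137 = 0 + j433 Ω
Step 3 — Series combination: Z_total = R + L = 40.6 + j433 Ω = 434.9∠84.6° Ω.
Step 4 — Source phasor: V = 70.7∠-147.3° V = -59.49 - j38.19 V.
Step 5 — Current: I = V / Z = -0.1002 + j0.128 A = 0.1626∠128.1° A.
Step 6 — Complex power: S = V·I* = 1.073 + j11.44 VA.
Step 7 — Real power: P = Re(S) = 1.073 W.
Step 8 — Reactive power: Q = Im(S) = 11.44 VAR.
Step 9 — Apparent power: |S| = 11.49 VA.
Step 10 — Power factor: PF = P/|S| = 0.09336 (lagging).

(a) P = 1.073 W  (b) Q = 11.44 VAR  (c) S = 11.49 VA  (d) PF = 0.09336 (lagging)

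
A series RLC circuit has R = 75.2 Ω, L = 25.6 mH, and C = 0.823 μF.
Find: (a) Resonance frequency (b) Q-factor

Step 1 — Resonance condition Im(Z)=0 gives ω₀ = 1/√(LC).
Step 2 — ω₀ = 1/√(0.0256·8.23e-07) = 6889 rad/s.
Step 3 — f₀ = ω₀/(2π) = 1096 Hz.
Step 4 — Series Q: Q = ω₀L/R = 6889·0.0256/75.2 = 2.345.

(a) f₀ = 1096 Hz  (b) Q = 2.345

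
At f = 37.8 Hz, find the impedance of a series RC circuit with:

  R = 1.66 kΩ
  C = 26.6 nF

Step 1 — Angular frequency: ω = 2π·f = 2π·37.8 = 237.5 rad/s.
Step 2 — Component impedances:
  R: Z = R = 1660 Ω
  C: Z = 1/(jωC) = -j/(ω·C) = 0 - j1.583e+05 Ω
Step 3 — Series combination: Z_total = R + C = 1660 - j1.583e+05 Ω = 1.583e+05∠-89.4° Ω.

Z = 1660 - j1.583e+05 Ω = 1.583e+05∠-89.4° Ω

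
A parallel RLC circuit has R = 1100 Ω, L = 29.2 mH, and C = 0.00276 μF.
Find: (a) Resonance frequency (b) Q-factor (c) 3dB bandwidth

Step 1 — Resonance: ω₀ = 1/√(LC) = 1/√(0.0292·2.76e-09) = 1.114e+05 rad/s.
Step 2 — f₀ = ω₀/(2π) = 1.773e+04 Hz.
Step 3 — Parallel Q: Q = R/(ω₀L) = 1100/(1.114e+05·0.0292) = 0.3382.
Step 4 — Bandwidth: Δω = ω₀/Q = 3.294e+05 rad/s; BW = Δω/(2π) = 5.242e+04 Hz.

(a) f₀ = 1.773e+04 Hz  (b) Q = 0.3382  (c) BW = 5.242e+04 Hz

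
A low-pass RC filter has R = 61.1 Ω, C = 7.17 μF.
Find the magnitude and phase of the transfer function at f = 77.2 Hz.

Step 1 — Angular frequency: ω = 2π·77.2 = 485.1 rad/s.
Step 2 — Transfer function: H(jω) = 1/(1 + jωRC).
Step 3 — Denominator: 1 + jωRC = 1 + j·485.1·61.1·7.17e-06 = 1 + j0.2125.
Step 4 — H = 0.9568 - j0.2033.
Step 5 — Magnitude: |H| = 0.9782 (-0.2 dB); phase: φ = -12.0°.

|H| = 0.9782 (-0.2 dB), φ = -12.0°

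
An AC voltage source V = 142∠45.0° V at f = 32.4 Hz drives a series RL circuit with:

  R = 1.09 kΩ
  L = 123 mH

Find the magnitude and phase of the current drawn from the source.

Step 1 — Angular frequency: ω = 2π·f = 2π·32.4 = 203.6 rad/s.
Step 2 — Component impedances:
  R: Z = R = 1090 Ω
  L: Z = jωL = j·203.6·0.123 = 0 + j25.04 Ω
Step 3 — Series combination: Z_total = R + L = 1090 + j25.04 Ω = 1090∠1.3° Ω.
Step 4 — Source phasor: V = 142∠45.0° V = 100.4 + j100.4 V.
Step 5 — Ohm's law: I = V / Z_total = (100.4 + j100.4) / (1090 + j25.04) = 0.09418 + j0.08995 A.
Step 6 — Convert to polar: |I| = 0.1302 A, ∠I = 43.7°.

I = 0.1302∠43.7° A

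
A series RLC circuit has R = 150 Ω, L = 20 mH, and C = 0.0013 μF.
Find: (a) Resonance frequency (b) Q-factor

Step 1 — Resonance condition Im(Z)=0 gives ω₀ = 1/√(LC).
Step 2 — ω₀ = 1/√(0.02·1.3e-09) = 1.961e+05 rad/s.
Step 3 — f₀ = ω₀/(2π) = 3.121e+04 Hz.
Step 4 — Series Q: Q = ω₀L/R = 1.961e+05·0.02/150 = 26.15.

(a) f₀ = 3.121e+04 Hz  (b) Q = 26.15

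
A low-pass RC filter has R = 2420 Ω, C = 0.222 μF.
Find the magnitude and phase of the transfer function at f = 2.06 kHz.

Step 1 — Angular frequency: ω = 2π·2060 = 1.294e+04 rad/s.
Step 2 — Transfer function: H(jω) = 1/(1 + jωRC).
Step 3 — Denominator: 1 + jωRC = 1 + j·1.294e+04·2420·2.22e-07 = 1 + j6.954.
Step 4 — H = 0.02026 - j0.1409.
Step 5 — Magnitude: |H| = 0.1423 (-16.9 dB); phase: φ = -81.8°.

|H| = 0.1423 (-16.9 dB), φ = -81.8°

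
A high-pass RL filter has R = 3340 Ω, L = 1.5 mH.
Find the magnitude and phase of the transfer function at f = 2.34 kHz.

Step 1 — Angular frequency: ω = 2π·2340 = 1.47e+04 rad/s.
Step 2 — Transfer function: H(jω) = jωL/(R + jωL).
Step 3 — Numerator jωL = j·22.05; denominator R + jωL = 3340 + j22.05.
Step 4 — H = 4.36e-05 + j0.006603.
Step 5 — Magnitude: |H| = 0.006603 (-43.6 dB); phase: φ = 89.6°.

|H| = 0.006603 (-43.6 dB), φ = 89.6°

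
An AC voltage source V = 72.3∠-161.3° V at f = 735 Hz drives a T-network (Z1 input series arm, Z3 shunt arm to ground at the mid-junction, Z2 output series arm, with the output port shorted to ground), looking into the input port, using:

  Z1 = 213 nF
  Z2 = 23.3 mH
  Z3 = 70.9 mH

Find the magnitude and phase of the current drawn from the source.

Step 1 — Angular frequency: ω = 2π·f = 2π·735 = 4618 rad/s.
Step 2 — Component impedances:
  Z1: Z = 1/(jωC) = -j/(ω·C) = 0 - j1017 Ω
  Z2: Z = jωL = j·4618·0.0233 = 0 + j107.6 Ω
  Z3: Z = jωL = j·4618·0.0709 = 0 + j327.4 Ω
Step 3 — With the output port shorted to ground, the output series arm Z2 runs from the junction to ground; the shunt arm Z3 also runs from the junction to ground. They appear in parallel: Z3 || Z2 = 0 + j80.99 Ω.
Step 4 — Series with input arm Z1: Z_in = Z1 + (Z3 || Z2) = 0 - j935.6 Ω = 935.6∠-90.0° Ω.
Step 5 — Source phasor: V = 72.3∠-161.3° V = -68.48 - j23.18 V.
Step 6 — Ohm's law: I = V / Z_total = (-68.48 - j23.18) / (0 - j935.6) = 0.02478 - j0.0732 A.
Step 7 — Convert to polar: |I| = 0.07727 A, ∠I = -71.3°.

I = 0.07727∠-71.3° A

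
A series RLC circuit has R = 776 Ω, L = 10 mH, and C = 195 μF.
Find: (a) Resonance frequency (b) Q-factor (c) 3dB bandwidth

Step 1 — Resonance condition Im(Z)=0 gives ω₀ = 1/√(LC).
Step 2 — ω₀ = 1/√(0.01·0.000195) = 716.1 rad/s.
Step 3 — f₀ = ω₀/(2π) = 114 Hz.
Step 4 — Series Q: Q = ω₀L/R = 716.1·0.01/776 = 0.009228.
Step 5 — 3dB bandwidth: Δω = ω₀/Q = 7.76e+04 rad/s; BW = Δω/(2π) = 1.235e+04 Hz.

(a) f₀ = 114 Hz  (b) Q = 0.009228  (c) BW = 1.235e+04 Hz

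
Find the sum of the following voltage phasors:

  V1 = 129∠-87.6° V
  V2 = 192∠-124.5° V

Step 1 — Convert each phasor to rectangular form:
  V1 = 129·(cos(-87.6°) + j·sin(-87.6°)) = 5.402 - j128.9 V
  V2 = 192·(cos(-124.5°) + j·sin(-124.5°)) = -108.7 - j158.2 V
Step 2 — Sum components: V_total = -103.3 - j287.1 V.
Step 3 — Convert to polar: |V_total| = 305.2 V, ∠V_total = -109.8°.

V_total = 305.2∠-109.8° V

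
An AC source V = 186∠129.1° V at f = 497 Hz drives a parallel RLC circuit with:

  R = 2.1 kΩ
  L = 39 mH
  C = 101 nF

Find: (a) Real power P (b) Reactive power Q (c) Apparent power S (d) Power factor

Step 1 — Angular frequency: ω = 2π·f = 2π·497 = 3123 rad/s.
Step 2 — Component impedances:
  R: Z = R = 2100 Ω
  L: Z = jωL = j·3123·0.039 = 0 + j121.8 Ω
  C: Z = 1/(jωC) = -j/(ω·C) = 0 - j3171 Ω
Step 3 — Parallel combination: 1/Z_total = 1/R + 1/L + 1/C; Z_total = 7.611 + j126.2 Ω = 126.4∠86.5° Ω.
Step 4 — Source phasor: V = 186∠129.1° V = -117.3 + j144.3 V.
Step 5 — Current: I = V / Z = 1.084 + j0.9949 A = 1.471∠42.6° A.
Step 6 — Complex power: S = V·I* = 16.47 + j273.2 VA.
Step 7 — Real power: P = Re(S) = 16.47 W.
Step 8 — Reactive power: Q = Im(S) = 273.2 VAR.
Step 9 — Apparent power: |S| = 273.7 VA.
Step 10 — Power factor: PF = P/|S| = 0.0602 (lagging).

(a) P = 16.47 W  (b) Q = 273.2 VAR  (c) S = 273.7 VA  (d) PF = 0.0602 (lagging)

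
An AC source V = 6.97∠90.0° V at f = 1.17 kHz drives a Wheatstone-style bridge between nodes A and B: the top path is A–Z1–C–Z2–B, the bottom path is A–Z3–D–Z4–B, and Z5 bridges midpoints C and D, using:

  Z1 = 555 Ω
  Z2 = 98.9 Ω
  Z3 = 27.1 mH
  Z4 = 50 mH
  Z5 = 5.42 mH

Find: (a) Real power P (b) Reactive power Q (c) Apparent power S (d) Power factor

Step 1 — Angular frequency: ω = 2π·f = 2π·1170 = 7351 rad/s.
Step 2 — Component impedances:
  Z1: Z = R = 555 Ω
  Z2: Z = R = 98.9 Ω
  Z3: Z = jωL = j·7351·0.0271 = 0 + j199.2 Ω
  Z4: Z = jωL = j·7351·0.05 = 0 + j367.6 Ω
  Z5: Z = jωL = j·7351·0.00542 = 0 + j39.84 Ω
Step 3 — Bridge requires nodal analysis (the Z5 bridge couples midpoints C and D, so the two paths cannot be reduced to a simple series/parallel combination). Setting node B to ground and injecting 1 A at node A, the 3-node admittance system at A, C, D solves to V_A = Z_AB = 161.3 + j224.4 Ω = 276.4∠54.3° Ω.
Step 4 — Source phasor: V = 6.97∠90.0° V = 0 + j6.97 V.
Step 5 — Current: I = V / Z = 0.02048 + j0.01472 A = 0.02522∠35.7° A.
Step 6 — Complex power: S = V·I* = 0.1026 + j0.1427 VA.
Step 7 — Real power: P = Re(S) = 0.1026 W.
Step 8 — Reactive power: Q = Im(S) = 0.1427 VAR.
Step 9 — Apparent power: |S| = 0.1758 VA.
Step 10 — Power factor: PF = P/|S| = 0.5837 (lagging).

(a) P = 0.1026 W  (b) Q = 0.1427 VAR  (c) S = 0.1758 VA  (d) PF = 0.5837 (lagging)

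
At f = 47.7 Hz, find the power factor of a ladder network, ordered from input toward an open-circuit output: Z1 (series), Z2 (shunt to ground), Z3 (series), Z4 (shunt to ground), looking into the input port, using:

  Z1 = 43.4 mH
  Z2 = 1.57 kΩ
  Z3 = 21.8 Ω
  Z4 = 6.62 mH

Step 1 — Angular frequency: ω = 2π·f = 2π·47.7 = 299.7 rad/s.
Step 2 — Component impedances:
  Z1: Z = jωL = j·299.7·0.0434 = 0 + j13.01 Ω
  Z2: Z = R = 1570 Ω
  Z3: Z = R = 21.8 Ω
  Z4: Z = jωL = j·299.7·0.00662 = 0 + j1.984 Ω
Step 3 — Ladder network (open output): work backward from the far end, alternating series and parallel combinations. Z_in = 21.5 + j14.94 Ω = 26.18∠34.8° Ω.
Step 4 — Power factor: PF = cos(φ) = Re(Z)/|Z| = 21.504/26.183 = 0.8213.
Step 5 — Type: Im(Z) = 14.94 ⇒ lagging (phase φ = 34.8°).

PF = 0.8213 (lagging, φ = 34.8°)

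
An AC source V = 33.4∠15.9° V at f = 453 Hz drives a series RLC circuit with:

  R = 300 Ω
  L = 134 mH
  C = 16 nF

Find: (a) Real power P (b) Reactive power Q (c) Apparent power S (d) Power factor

Step 1 — Angular frequency: ω = 2π·f = 2π·453 = 2846 rad/s.
Step 2 — Component impedances:
  R: Z = R = 300 Ω
  L: Z = jωL = j·2846·0.134 = 0 + j381.4 Ω
  C: Z = 1/(jωC) = -j/(ω·C) = 0 - j2.196e+04 Ω
Step 3 — Series combination: Z_total = R + L + C = 300 - j2.158e+04 Ω = 2.158e+04∠-89.2° Ω.
Step 4 — Source phasor: V = 33.4∠15.9° V = 32.12 + j9.15 V.
Step 5 — Current: I = V / Z = -0.0004033 + j0.001494 A = 0.001548∠105.1° A.
Step 6 — Complex power: S = V·I* = 0.0007187 - j0.05169 VA.
Step 7 — Real power: P = Re(S) = 0.0007187 W.
Step 8 — Reactive power: Q = Im(S) = -0.05169 VAR.
Step 9 — Apparent power: |S| = 0.0517 VA.
Step 10 — Power factor: PF = P/|S| = 0.0139 (leading).

(a) P = 0.0007187 W  (b) Q = -0.05169 VAR  (c) S = 0.0517 VA  (d) PF = 0.0139 (leading)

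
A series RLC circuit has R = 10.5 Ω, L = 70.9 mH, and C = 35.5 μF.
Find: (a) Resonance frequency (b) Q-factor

Step 1 — Resonance condition Im(Z)=0 gives ω₀ = 1/√(LC).
Step 2 — ω₀ = 1/√(0.0709·3.55e-05) = 630.3 rad/s.
Step 3 — f₀ = ω₀/(2π) = 100.3 Hz.
Step 4 — Series Q: Q = ω₀L/R = 630.3·0.0709/10.5 = 4.256.

(a) f₀ = 100.3 Hz  (b) Q = 4.256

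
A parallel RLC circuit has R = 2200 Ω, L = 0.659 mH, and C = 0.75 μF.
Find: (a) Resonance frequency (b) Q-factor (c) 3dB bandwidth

Step 1 — Resonance: ω₀ = 1/√(LC) = 1/√(0.000659·7.5e-07) = 4.498e+04 rad/s.
Step 2 — f₀ = ω₀/(2π) = 7159 Hz.
Step 3 — Parallel Q: Q = R/(ω₀L) = 2200/(4.498e+04·0.000659) = 74.22.
Step 4 — Bandwidth: Δω = ω₀/Q = 606.1 rad/s; BW = Δω/(2π) = 96.46 Hz.

(a) f₀ = 7159 Hz  (b) Q = 74.22  (c) BW = 96.46 Hz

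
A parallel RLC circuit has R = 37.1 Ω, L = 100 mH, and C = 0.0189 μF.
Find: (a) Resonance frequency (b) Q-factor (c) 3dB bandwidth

Step 1 — Resonance: ω₀ = 1/√(LC) = 1/√(0.1·1.89e-08) = 2.3e+04 rad/s.
Step 2 — f₀ = ω₀/(2π) = 3661 Hz.
Step 3 — Parallel Q: Q = R/(ω₀L) = 37.1/(2.3e+04·0.1) = 0.01613.
Step 4 — Bandwidth: Δω = ω₀/Q = 1.426e+06 rad/s; BW = Δω/(2π) = 2.27e+05 Hz.

(a) f₀ = 3661 Hz  (b) Q = 0.01613  (c) BW = 2.27e+05 Hz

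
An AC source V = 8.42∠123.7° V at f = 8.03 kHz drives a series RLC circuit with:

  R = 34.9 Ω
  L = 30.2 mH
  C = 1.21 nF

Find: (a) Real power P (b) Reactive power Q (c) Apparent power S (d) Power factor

Step 1 — Angular frequency: ω = 2π·f = 2π·8030 = 5.045e+04 rad/s.
Step 2 — Component impedances:
  R: Z = R = 34.9 Ω
  L: Z = jωL = j·5.045e+04·0.0302 = 0 + j1524 Ω
  C: Z = 1/(jωC) = -j/(ω·C) = 0 - j1.638e+04 Ω
Step 3 — Series combination: Z_total = R + L + C = 34.9 - j1.486e+04 Ω = 1.486e+04∠-89.9° Ω.
Step 4 — Source phasor: V = 8.42∠123.7° V = -4.672 + j7.005 V.
Step 5 — Current: I = V / Z = -0.0004723 - j0.0003134 A = 0.0005668∠-146.4° A.
Step 6 — Complex power: S = V·I* = 1.121e-05 - j0.004772 VA.
Step 7 — Real power: P = Re(S) = 1.121e-05 W.
Step 8 — Reactive power: Q = Im(S) = -0.004772 VAR.
Step 9 — Apparent power: |S| = 0.004772 VA.
Step 10 — Power factor: PF = P/|S| = 0.002349 (leading).

(a) P = 1.121e-05 W  (b) Q = -0.004772 VAR  (c) S = 0.004772 VA  (d) PF = 0.002349 (leading)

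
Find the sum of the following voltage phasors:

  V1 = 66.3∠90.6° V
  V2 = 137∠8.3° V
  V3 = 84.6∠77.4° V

Step 1 — Convert each phasor to rectangular form:
  V1 = 66.3·(cos(90.6°) + j·sin(90.6°)) = -0.6943 + j66.3 V
  V2 = 137·(cos(8.3°) + j·sin(8.3°)) = 135.6 + j19.78 V
  V3 = 84.6·(cos(77.4°) + j·sin(77.4°)) = 18.45 + j82.56 V
Step 2 — Sum components: V_total = 153.3 + j168.6 V.
Step 3 — Convert to polar: |V_total| = 227.9 V, ∠V_total = 47.7°.

V_total = 227.9∠47.7° V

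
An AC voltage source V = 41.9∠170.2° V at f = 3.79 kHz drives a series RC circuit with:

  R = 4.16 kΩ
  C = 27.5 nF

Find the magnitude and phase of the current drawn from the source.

Step 1 — Angular frequency: ω = 2π·f = 2π·3790 = 2.381e+04 rad/s.
Step 2 — Component impedances:
  R: Z = R = 4160 Ω
  C: Z = 1/(jωC) = -j/(ω·C) = 0 - j1527 Ω
Step 3 — Series combination: Z_total = R + C = 4160 - j1527 Ω = 4431∠-20.2° Ω.
Step 4 — Source phasor: V = 41.9∠170.2° V = -41.29 + j7.132 V.
Step 5 — Ohm's law: I = V / Z_total = (-41.29 + j7.132) / (4160 - j1527) = -0.009301 - j0.0017 A.
Step 6 — Convert to polar: |I| = 0.009455 A, ∠I = -169.6°.

I = 0.009455∠-169.6° A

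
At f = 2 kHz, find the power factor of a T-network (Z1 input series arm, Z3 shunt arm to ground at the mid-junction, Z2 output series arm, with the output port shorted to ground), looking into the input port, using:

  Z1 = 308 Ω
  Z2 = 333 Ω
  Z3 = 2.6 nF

Step 1 — Angular frequency: ω = 2π·f = 2π·2000 = 1.257e+04 rad/s.
Step 2 — Component impedances:
  Z1: Z = R = 308 Ω
  Z2: Z = R = 333 Ω
  Z3: Z = 1/(jωC) = -j/(ω·C) = 0 - j3.061e+04 Ω
Step 3 — With the output port shorted to ground, the output series arm Z2 runs from the junction to ground; the shunt arm Z3 also runs from the junction to ground. They appear in parallel: Z3 || Z2 = 333 - j3.623 Ω.
Step 4 — Series with input arm Z1: Z_in = Z1 + (Z3 || Z2) = 641 - j3.623 Ω = 641∠-0.3° Ω.
Step 5 — Power factor: PF = cos(φ) = Re(Z)/|Z| = 641/641 = 1.
Step 6 — Type: Im(Z) = -3.623 ⇒ leading (phase φ = -0.3°).

PF = 1 (leading, φ = -0.3°)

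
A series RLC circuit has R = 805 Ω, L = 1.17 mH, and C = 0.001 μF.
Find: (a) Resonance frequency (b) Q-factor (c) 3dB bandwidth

Step 1 — Resonance condition Im(Z)=0 gives ω₀ = 1/√(LC).
Step 2 — ω₀ = 1/√(0.00117·1e-09) = 9.245e+05 rad/s.
Step 3 — f₀ = ω₀/(2π) = 1.471e+05 Hz.
Step 4 — Series Q: Q = ω₀L/R = 9.245e+05·0.00117/805 = 1.344.
Step 5 — 3dB bandwidth: Δω = ω₀/Q = 6.88e+05 rad/s; BW = Δω/(2π) = 1.095e+05 Hz.

(a) f₀ = 1.471e+05 Hz  (b) Q = 1.344  (c) BW = 1.095e+05 Hz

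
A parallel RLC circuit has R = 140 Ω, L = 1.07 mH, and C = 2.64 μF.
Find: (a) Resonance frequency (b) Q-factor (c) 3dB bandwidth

Step 1 — Resonance: ω₀ = 1/√(LC) = 1/√(0.00107·2.64e-06) = 1.882e+04 rad/s.
Step 2 — f₀ = ω₀/(2π) = 2995 Hz.
Step 3 — Parallel Q: Q = R/(ω₀L) = 140/(1.882e+04·0.00107) = 6.954.
Step 4 — Bandwidth: Δω = ω₀/Q = 2706 rad/s; BW = Δω/(2π) = 430.6 Hz.

(a) f₀ = 2995 Hz  (b) Q = 6.954  (c) BW = 430.6 Hz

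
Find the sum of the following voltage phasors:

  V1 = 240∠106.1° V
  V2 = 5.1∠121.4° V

Step 1 — Convert each phasor to rectangular form:
  V1 = 240·(cos(106.1°) + j·sin(106.1°)) = -66.56 + j230.6 V
  V2 = 5.1·(cos(121.4°) + j·sin(121.4°)) = -2.657 + j4.353 V
Step 2 — Sum components: V_total = -69.21 + j234.9 V.
Step 3 — Convert to polar: |V_total| = 244.9 V, ∠V_total = 106.4°.

V_total = 244.9∠106.4° V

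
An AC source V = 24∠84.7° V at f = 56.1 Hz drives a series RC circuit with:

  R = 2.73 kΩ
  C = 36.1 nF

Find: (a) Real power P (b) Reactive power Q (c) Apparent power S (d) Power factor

Step 1 — Angular frequency: ω = 2π·f = 2π·56.1 = 352.5 rad/s.
Step 2 — Component impedances:
  R: Z = R = 2730 Ω
  C: Z = 1/(jωC) = -j/(ω·C) = 0 - j7.859e+04 Ω
Step 3 — Series combination: Z_total = R + C = 2730 - j7.859e+04 Ω = 7.863e+04∠-88.0° Ω.
Step 4 — Source phasor: V = 24∠84.7° V = 2.217 + j23.9 V.
Step 5 — Current: I = V / Z = -0.0003027 + j3.873e-05 A = 0.0003052∠172.7° A.
Step 6 — Complex power: S = V·I* = 0.0002543 - j0.007321 VA.
Step 7 — Real power: P = Re(S) = 0.0002543 W.
Step 8 — Reactive power: Q = Im(S) = -0.007321 VAR.
Step 9 — Apparent power: |S| = 0.007325 VA.
Step 10 — Power factor: PF = P/|S| = 0.03472 (leading).

(a) P = 0.0002543 W  (b) Q = -0.007321 VAR  (c) S = 0.007325 VA  (d) PF = 0.03472 (leading)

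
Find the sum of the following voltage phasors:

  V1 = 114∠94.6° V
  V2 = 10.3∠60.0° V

Step 1 — Convert each phasor to rectangular form:
  V1 = 114·(cos(94.6°) + j·sin(94.6°)) = -9.143 + j113.6 V
  V2 = 10.3·(cos(60.0°) + j·sin(60.0°)) = 5.15 + j8.92 V
Step 2 — Sum components: V_total = -3.993 + j122.6 V.
Step 3 — Convert to polar: |V_total| = 122.6 V, ∠V_total = 91.9°.

V_total = 122.6∠91.9° V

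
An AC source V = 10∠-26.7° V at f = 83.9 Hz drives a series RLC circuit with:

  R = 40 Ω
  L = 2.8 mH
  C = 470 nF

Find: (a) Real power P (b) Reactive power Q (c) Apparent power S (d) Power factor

Step 1 — Angular frequency: ω = 2π·f = 2π·83.9 = 527.2 rad/s.
Step 2 — Component impedances:
  R: Z = R = 40 Ω
  L: Z = jωL = j·527.2·0.0028 = 0 + j1.476 Ω
  C: Z = 1/(jωC) = -j/(ω·C) = 0 - j4036 Ω
Step 3 — Series combination: Z_total = R + L + C = 40 - j4035 Ω = 4035∠-89.4° Ω.
Step 4 — Source phasor: V = 10∠-26.7° V = 8.934 - j4.493 V.
Step 5 — Current: I = V / Z = 0.001136 + j0.002203 A = 0.002478∠62.7° A.
Step 6 — Complex power: S = V·I* = 0.0002457 - j0.02478 VA.
Step 7 — Real power: P = Re(S) = 0.0002457 W.
Step 8 — Reactive power: Q = Im(S) = -0.02478 VAR.
Step 9 — Apparent power: |S| = 0.02478 VA.
Step 10 — Power factor: PF = P/|S| = 0.009914 (leading).

(a) P = 0.0002457 W  (b) Q = -0.02478 VAR  (c) S = 0.02478 VA  (d) PF = 0.009914 (leading)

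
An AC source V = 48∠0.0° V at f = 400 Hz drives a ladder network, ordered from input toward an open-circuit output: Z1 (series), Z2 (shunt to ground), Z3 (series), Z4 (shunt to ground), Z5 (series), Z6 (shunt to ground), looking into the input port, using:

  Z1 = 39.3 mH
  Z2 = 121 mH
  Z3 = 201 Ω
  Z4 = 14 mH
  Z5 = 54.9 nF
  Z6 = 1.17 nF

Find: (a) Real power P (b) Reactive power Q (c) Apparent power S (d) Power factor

Step 1 — Angular frequency: ω = 2π·f = 2π·400 = 2513 rad/s.
Step 2 — Component impedances:
  Z1: Z = jωL = j·2513·0.0393 = 0 + j98.77 Ω
  Z2: Z = jωL = j·2513·0.121 = 0 + j304.1 Ω
  Z3: Z = R = 201 Ω
  Z4: Z = jωL = j·2513·0.014 = 0 + j35.19 Ω
  Z5: Z = 1/(jωC) = -j/(ω·C) = 0 - j7247 Ω
  Z6: Z = 1/(jωC) = -j/(ω·C) = 0 - j3.401e+05 Ω
Step 3 — Ladder network (open output): work backward from the far end, alternating series and parallel combinations. Z_in = 119.5 + j201.1 Ω = 234∠59.3° Ω.
Step 4 — Source phasor: V = 48∠0.0° V = 48 V.
Step 5 — Current: I = V / Z = 0.1048 - j0.1764 A = 0.2052∠-59.3° A.
Step 6 — Complex power: S = V·I* = 5.031 + j8.466 VA.
Step 7 — Real power: P = Re(S) = 5.031 W.
Step 8 — Reactive power: Q = Im(S) = 8.466 VAR.
Step 9 — Apparent power: |S| = 9.848 VA.
Step 10 — Power factor: PF = P/|S| = 0.5109 (lagging).

(a) P = 5.031 W  (b) Q = 8.466 VAR  (c) S = 9.848 VA  (d) PF = 0.5109 (lagging)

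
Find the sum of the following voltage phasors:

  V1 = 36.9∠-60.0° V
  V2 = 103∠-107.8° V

Step 1 — Convert each phasor to rectangular form:
  V1 = 36.9·(cos(-60.0°) + j·sin(-60.0°)) = 18.45 - j31.96 V
  V2 = 103·(cos(-107.8°) + j·sin(-107.8°)) = -31.49 - j98.07 V
Step 2 — Sum components: V_total = -13.04 - j130 V.
Step 3 — Convert to polar: |V_total| = 130.7 V, ∠V_total = -95.7°.

V_total = 130.7∠-95.7° V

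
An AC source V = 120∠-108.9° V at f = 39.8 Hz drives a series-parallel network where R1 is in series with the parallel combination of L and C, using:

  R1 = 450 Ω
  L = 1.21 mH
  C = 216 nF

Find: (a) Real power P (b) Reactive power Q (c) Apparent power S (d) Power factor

Step 1 — Angular frequency: ω = 2π·f = 2π·39.8 = 250.1 rad/s.
Step 2 — Component impedances:
  R1: Z = R = 450 Ω
  L: Z = jωL = j·250.1·0.00121 = 0 + j0.3026 Ω
  C: Z = 1/(jωC) = -j/(ω·C) = 0 - j1.851e+04 Ω
Step 3 — Parallel branch: L || C = 1/(1/L + 1/C) = 0 + j0.3026 Ω.
Step 4 — Series with R1: Z_total = R1 + (L || C) = 450 + j0.3026 Ω = 450∠0.0° Ω.
Step 5 — Source phasor: V = 120∠-108.9° V = -38.87 - j113.5 V.
Step 6 — Current: I = V / Z = -0.08655 - j0.2522 A = 0.2667∠-108.9° A.
Step 7 — Complex power: S = V·I* = 32 + j0.02152 VA.
Step 8 — Real power: P = Re(S) = 32 W.
Step 9 — Reactive power: Q = Im(S) = 0.02152 VAR.
Step 10 — Apparent power: |S| = 32 VA.
Step 11 — Power factor: PF = P/|S| = 1 (lagging).

(a) P = 32 W  (b) Q = 0.02152 VAR  (c) S = 32 VA  (d) PF = 1 (lagging)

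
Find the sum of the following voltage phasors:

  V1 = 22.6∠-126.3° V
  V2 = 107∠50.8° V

Step 1 — Convert each phasor to rectangular form:
  V1 = 22.6·(cos(-126.3°) + j·sin(-126.3°)) = -13.38 - j18.21 V
  V2 = 107·(cos(50.8°) + j·sin(50.8°)) = 67.63 + j82.92 V
Step 2 — Sum components: V_total = 54.25 + j64.71 V.
Step 3 — Convert to polar: |V_total| = 84.44 V, ∠V_total = 50.0°.

V_total = 84.44∠50.0° V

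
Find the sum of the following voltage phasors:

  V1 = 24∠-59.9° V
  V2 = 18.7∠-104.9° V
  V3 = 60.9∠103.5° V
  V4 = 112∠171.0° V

Step 1 — Convert each phasor to rectangular form:
  V1 = 24·(cos(-59.9°) + j·sin(-59.9°)) = 12.04 - j20.76 V
  V2 = 18.7·(cos(-104.9°) + j·sin(-104.9°)) = -4.808 - j18.07 V
  V3 = 60.9·(cos(103.5°) + j·sin(103.5°)) = -14.22 + j59.22 V
  V4 = 112·(cos(171.0°) + j·sin(171.0°)) = -110.6 + j17.52 V
Step 2 — Sum components: V_total = -117.6 + j37.9 V.
Step 3 — Convert to polar: |V_total| = 123.6 V, ∠V_total = 162.1°.

V_total = 123.6∠162.1° V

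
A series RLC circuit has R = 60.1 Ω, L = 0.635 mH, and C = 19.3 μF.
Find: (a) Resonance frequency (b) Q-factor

Step 1 — Resonance condition Im(Z)=0 gives ω₀ = 1/√(LC).
Step 2 — ω₀ = 1/√(0.000635·1.93e-05) = 9033 rad/s.
Step 3 — f₀ = ω₀/(2π) = 1438 Hz.
Step 4 — Series Q: Q = ω₀L/R = 9033·0.000635/60.1 = 0.09544.

(a) f₀ = 1438 Hz  (b) Q = 0.09544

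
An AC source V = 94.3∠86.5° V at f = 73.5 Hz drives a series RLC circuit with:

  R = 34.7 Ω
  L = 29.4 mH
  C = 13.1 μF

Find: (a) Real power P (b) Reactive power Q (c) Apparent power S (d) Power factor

Step 1 — Angular frequency: ω = 2π·f = 2π·73.5 = 461.8 rad/s.
Step 2 — Component impedances:
  R: Z = R = 34.7 Ω
  L: Z = jωL = j·461.8·0.0294 = 0 + j13.58 Ω
  C: Z = 1/(jωC) = -j/(ω·C) = 0 - j165.3 Ω
Step 3 — Series combination: Z_total = R + L + C = 34.7 - j151.7 Ω = 155.6∠-77.1° Ω.
Step 4 — Source phasor: V = 94.3∠86.5° V = 5.757 + j94.12 V.
Step 5 — Current: I = V / Z = -0.5813 + j0.1709 A = 0.6059∠163.6° A.
Step 6 — Complex power: S = V·I* = 12.74 - j55.7 VA.
Step 7 — Real power: P = Re(S) = 12.74 W.
Step 8 — Reactive power: Q = Im(S) = -55.7 VAR.
Step 9 — Apparent power: |S| = 57.14 VA.
Step 10 — Power factor: PF = P/|S| = 0.223 (leading).

(a) P = 12.74 W  (b) Q = -55.7 VAR  (c) S = 57.14 VA  (d) PF = 0.223 (leading)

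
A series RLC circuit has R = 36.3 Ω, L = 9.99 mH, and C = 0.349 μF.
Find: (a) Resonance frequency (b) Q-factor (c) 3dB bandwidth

Step 1 — Resonance: ω₀ = 1/√(LC) = 1/√(0.00999·3.49e-07) = 1.694e+04 rad/s.
Step 2 — f₀ = ω₀/(2π) = 2695 Hz.
Step 3 — Series Q: Q = ω₀L/R = 1.694e+04·0.00999/36.3 = 4.661.
Step 4 — Bandwidth: Δω = ω₀/Q = 3634 rad/s; BW = Δω/(2π) = 578.3 Hz.

(a) f₀ = 2695 Hz  (b) Q = 4.661  (c) BW = 578.3 Hz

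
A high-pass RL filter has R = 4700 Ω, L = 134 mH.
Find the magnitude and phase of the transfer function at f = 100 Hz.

Step 1 — Angular frequency: ω = 2π·100 = 628.3 rad/s.
Step 2 — Transfer function: H(jω) = jωL/(R + jωL).
Step 3 — Numerator jωL = j·84.19; denominator R + jωL = 4700 + j84.19.
Step 4 — H = 0.0003208 + j0.01791.
Step 5 — Magnitude: |H| = 0.01791 (-34.9 dB); phase: φ = 89.0°.

|H| = 0.01791 (-34.9 dB), φ = 89.0°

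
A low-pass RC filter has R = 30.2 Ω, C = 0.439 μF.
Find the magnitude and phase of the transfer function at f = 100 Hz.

Step 1 — Angular frequency: ω = 2π·100 = 628.3 rad/s.
Step 2 — Transfer function: H(jω) = 1/(1 + jωRC).
Step 3 — Denominator: 1 + jωRC = 1 + j·628.3·30.2·4.39e-07 = 1 + j0.00833.
Step 4 — H = 0.9999 - j0.00833.
Step 5 — Magnitude: |H| = 1 (-0.0 dB); phase: φ = -0.5°.

|H| = 1 (-0.0 dB), φ = -0.5°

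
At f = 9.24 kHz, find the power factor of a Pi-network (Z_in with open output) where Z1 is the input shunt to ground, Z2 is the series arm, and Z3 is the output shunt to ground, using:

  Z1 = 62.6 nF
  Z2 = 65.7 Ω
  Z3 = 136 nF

Step 1 — Angular frequency: ω = 2π·f = 2π·9240 = 5.806e+04 rad/s.
Step 2 — Component impedances:
  Z1: Z = 1/(jωC) = -j/(ω·C) = 0 - j275.2 Ω
  Z2: Z = R = 65.7 Ω
  Z3: Z = 1/(jωC) = -j/(ω·C) = 0 - j126.7 Ω
Step 3 — With open output, the series arm Z2 and the output shunt Z3 appear in series to ground: Z2 + Z3 = 65.7 - j126.7 Ω.
Step 4 — Parallel with input shunt Z1: Z_in = Z1 || (Z2 + Z3) = 30.01 - j91.64 Ω = 96.42∠-71.9° Ω.
Step 5 — Power factor: PF = cos(φ) = Re(Z)/|Z| = 30.01/96.42 = 0.3112.
Step 6 — Type: Im(Z) = -91.64 ⇒ leading (phase φ = -71.9°).

PF = 0.3112 (leading, φ = -71.9°)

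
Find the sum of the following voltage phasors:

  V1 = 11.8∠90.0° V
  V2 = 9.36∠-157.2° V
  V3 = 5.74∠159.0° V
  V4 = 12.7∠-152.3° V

Step 1 — Convert each phasor to rectangular form:
  V1 = 11.8·(cos(90.0°) + j·sin(90.0°)) = 0 + j11.8 V
  V2 = 9.36·(cos(-157.2°) + j·sin(-157.2°)) = -8.629 - j3.627 V
  V3 = 5.74·(cos(159.0°) + j·sin(159.0°)) = -5.359 + j2.057 V
  V4 = 12.7·(cos(-152.3°) + j·sin(-152.3°)) = -11.24 - j5.903 V
Step 2 — Sum components: V_total = -25.23 + j4.326 V.
Step 3 — Convert to polar: |V_total| = 25.6 V, ∠V_total = 170.3°.

V_total = 25.6∠170.3° V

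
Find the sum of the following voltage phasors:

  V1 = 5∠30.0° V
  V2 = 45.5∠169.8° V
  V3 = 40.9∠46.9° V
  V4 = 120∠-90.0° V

Step 1 — Convert each phasor to rectangular form:
  V1 = 5·(cos(30.0°) + j·sin(30.0°)) = 4.33 + j2.5 V
  V2 = 45.5·(cos(169.8°) + j·sin(169.8°)) = -44.78 + j8.057 V
  V3 = 40.9·(cos(46.9°) + j·sin(46.9°)) = 27.95 + j29.86 V
  V4 = 120·(cos(-90.0°) + j·sin(-90.0°)) = 0 - j120 V
Step 2 — Sum components: V_total = -12.5 - j79.58 V.
Step 3 — Convert to polar: |V_total| = 80.56 V, ∠V_total = -98.9°.

V_total = 80.56∠-98.9° V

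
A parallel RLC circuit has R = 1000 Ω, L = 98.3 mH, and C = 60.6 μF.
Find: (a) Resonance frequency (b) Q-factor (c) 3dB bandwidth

Step 1 — Resonance: ω₀ = 1/√(LC) = 1/√(0.0983·6.06e-05) = 409.7 rad/s.
Step 2 — f₀ = ω₀/(2π) = 65.21 Hz.
Step 3 — Parallel Q: Q = R/(ω₀L) = 1000/(409.7·0.0983) = 24.83.
Step 4 — Bandwidth: Δω = ω₀/Q = 16.5 rad/s; BW = Δω/(2π) = 2.626 Hz.

(a) f₀ = 65.21 Hz  (b) Q = 24.83  (c) BW = 2.626 Hz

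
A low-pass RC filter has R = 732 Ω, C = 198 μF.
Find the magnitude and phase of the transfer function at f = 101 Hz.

Step 1 — Angular frequency: ω = 2π·101 = 634.6 rad/s.
Step 2 — Transfer function: H(jω) = 1/(1 + jωRC).
Step 3 — Denominator: 1 + jωRC = 1 + j·634.6·732·0.000198 = 1 + j91.98.
Step 4 — H = 0.0001182 - j0.01087.
Step 5 — Magnitude: |H| = 0.01087 (-39.3 dB); phase: φ = -89.4°.

|H| = 0.01087 (-39.3 dB), φ = -89.4°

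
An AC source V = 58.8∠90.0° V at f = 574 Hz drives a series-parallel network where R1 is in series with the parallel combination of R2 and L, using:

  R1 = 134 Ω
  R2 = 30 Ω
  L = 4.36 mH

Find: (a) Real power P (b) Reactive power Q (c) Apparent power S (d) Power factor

Step 1 — Angular frequency: ω = 2π·f = 2π·574 = 3607 rad/s.
Step 2 — Component impedances:
  R1: Z = R = 134 Ω
  R2: Z = R = 30 Ω
  L: Z = jωL = j·3607·0.00436 = 0 + j15.72 Ω
Step 3 — Parallel branch: R2 || L = 1/(1/R2 + 1/L) = 6.466 + j12.34 Ω.
Step 4 — Series with R1: Z_total = R1 + (R2 || L) = 140.5 + j12.34 Ω = 141∠5.0° Ω.
Step 5 — Source phasor: V = 58.8∠90.0° V = 0 + j58.8 V.
Step 6 — Current: I = V / Z = 0.03648 + j0.4154 A = 0.417∠85.0° A.
Step 7 — Complex power: S = V·I* = 24.43 + j2.145 VA.
Step 8 — Real power: P = Re(S) = 24.43 W.
Step 9 — Reactive power: Q = Im(S) = 2.145 VAR.
Step 10 — Apparent power: |S| = 24.52 VA.
Step 11 — Power factor: PF = P/|S| = 0.9962 (lagging).

(a) P = 24.43 W  (b) Q = 2.145 VAR  (c) S = 24.52 VA  (d) PF = 0.9962 (lagging)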